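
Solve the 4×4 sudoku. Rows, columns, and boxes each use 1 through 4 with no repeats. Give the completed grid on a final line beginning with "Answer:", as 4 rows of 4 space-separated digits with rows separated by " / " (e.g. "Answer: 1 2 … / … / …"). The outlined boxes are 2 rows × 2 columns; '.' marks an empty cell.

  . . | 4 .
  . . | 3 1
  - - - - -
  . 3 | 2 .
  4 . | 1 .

Step 1. [r2c1∈{2}] only 2 remains possible at r2c1. So r2c1=2.
Step 2. [r3c1∈{1}] r3c1 has the single candidate 1. So r3c1=1.
Step 3. [r2c2∈{4}] r2c2's peers cover all but 4 ⇒ r2c2=4.
Step 4. [r3c4∈{4}] r3c4 has the single candidate 4. So r3c4=4.
Step 5. [r1c2∈{1}] nothing but 1 survives at r1c2, so r1c2=1.
Step 6. [r1c1∈{3}] nothing but 3 survives at r1c1 ⇒ r1c1=3.
Step 7. [r1c4∈{2}] only 2 remains possible at r1c4. So r1c4=2.
Step 8. [r4c2∈{2}] r4c2 is down to just 2 ⇒ r4c2=2.
Step 9. [r4c4∈{3}] nothing but 3 survives at r4c4, so r4c4=3.

Answer: 3 1 4 2 / 2 4 3 1 / 1 3 2 4 / 4 2 1 3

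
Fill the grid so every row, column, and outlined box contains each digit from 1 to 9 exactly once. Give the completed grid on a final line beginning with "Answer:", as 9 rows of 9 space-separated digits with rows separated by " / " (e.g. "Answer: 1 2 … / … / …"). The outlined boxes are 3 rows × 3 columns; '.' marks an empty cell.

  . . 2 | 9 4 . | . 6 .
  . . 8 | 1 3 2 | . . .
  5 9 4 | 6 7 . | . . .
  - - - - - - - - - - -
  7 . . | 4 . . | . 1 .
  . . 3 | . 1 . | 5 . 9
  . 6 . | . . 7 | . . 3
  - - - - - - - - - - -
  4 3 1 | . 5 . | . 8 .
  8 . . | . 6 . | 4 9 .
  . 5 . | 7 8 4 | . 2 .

Step 1. [r3c6∈{8}] r3c6 is down to just 8, so r3c6=8.
Step 2. [r2c2∈{7}] r2c2 is down to just 7. So r2c2=7.
Step 3. [r5c1∈{2}] only 2 remains possible at r5c1 ⇒ r5c1=2.
Step 4. [r8c9∈{1,5,7}] across row 8, 5 lands solely at r8c9. So r8c9=5.
Step 5. [r4c6∈{3,5,6,9}] in row 4, 3 fits only at r4c6. So r4c6=3.
Step 6. [r9c7∈{1,3,6}] in row 9, 3 fits only at r9c7. So r9c7=3.
Step 7. [r4c2∈{8}] only 8 remains possible at r4c2 ⇒ r4c2=8.
Step 8. [r1c2∈{1}] only 1 remains possible at r1c2. So r1c2=1.
Step 9. [r6c7∈{2,8}] r6c7 is the only open cell in box 6 admitting 8 ⇒ r6c7=8.
Step 10. [r9c3∈{6,9}] r9c3 is the only open cell in col 3 admitting 6, so r9c3=6.
Step 11. [r1c7∈{7}] r1c7 is down to just 7, so r1c7=7.
Step 12. [r7c4∈{2}] nothing but 2 survives at r7c4. So r7c4=2.
Step 13. [r6c5∈{2,9}] r6c5 is the only open cell in row 6 admitting 2 ⇒ r6c5=2.
Step 14. [r3c7∈{1,2}] in col 7, 1 fits only at r3c7. So r3c7=1.
Step 15. [r7c7∈{6}] only 6 remains possible at r7c7. So r7c7=6.
Step 16. [r6c8∈{4}] only 4 remains possible at r6c8. So r6c8=4.
Step 17. [r4c3∈{5,9}] across row 4, 5 lands solely at r4c3 ⇒ r4c3=5.
Step 18. [r6c3∈{9}] only 9 remains possible at r6c3, so r6c3=9.
Step 19. [r3c9∈{2}] only 2 remains possible at r3c9 ⇒ r3c9=2.
Step 20. [r8c6∈{1}] r8c6 has the single candidate 1. So r8c6=1.
Step 21. [r4c5∈{9}] r4c5 is down to just 9 ⇒ r4c5=9.
Step 22. [r2c8∈{5}] r2c8 has the single candidate 5. So r2c8=5.
Step 23. [r8c4∈{3}] r8c4 has the single candidate 3. So r8c4=3.
Step 24. [r7c9∈{7}] r7c9 is down to just 7, so r7c9=7.
Step 25. [r6c1∈{1}] r6c1 has the single candidate 1, so r6c1=1.
Step 26. [r4c9∈{6}] r4c9 has the single candidate 6 ⇒ r4c9=6.
Step 27. [r8c2∈{2}] r8c2's peers cover all but 2, so r8c2=2.
Step 28. [r6c4∈{5}] only 5 remains possible at r6c4, so r6c4=5.
Step 29. [r1c1∈{3}] r1c1 has the single candidate 3. So r1c1=3.
Step 30. [r2c7∈{9}] nothing but 9 survives at r2c7 ⇒ r2c7=9.
Step 31. [r2c1∈{6}] r2c1's peers cover all but 6 ⇒ r2c1=6.
Step 32. [r5c2∈{4}] nothing but 4 survives at r5c2 ⇒ r5c2=4.
Step 33. [r5c8∈{7}] r5c8 has the single candidate 7. So r5c8=7.
Step 34. [r5c4∈{8}] r5c4's peers cover all but 8. So r5c4=8.
Step 35. [r3c8∈{3}] r3c8's peers cover all but 3, so r3c8=3.
Step 36. [r9c9∈{1}] nothing but 1 survives at r9c9. So r9c9=1.
Step 37. [r4c7∈{2}] only 2 remains possible at r4c7 ⇒ r4c7=2.
Step 38. [r9c1∈{9}] r9c1's peers cover all but 9 ⇒ r9c1=9.
Step 39. [r7c6∈{9}] r7c6's peers cover all but 9, so r7c6=9.
Step 40. [r1c6∈{5}] r1c6 has the single candidate 5. So r1c6=5.
Step 41. [r5c6∈{6}] nothing but 6 survives at r5c6 ⇒ r5c6=6.
Step 42. [r8c3∈{7}] nothing but 7 survives at r8c3, so r8c3=7.
Step 43. [r1c9∈{8}] r1c9 has the single candidate 8 ⇒ r1c9=8.
Step 44. [r2c9∈{4}] r2c9 is down to just 4 ⇒ r2c9=4.

Answer: 3 1 2 9 4 5 7 6 8 / 6 7 8 1 3 2 9 5 4 / 5 9 4 6 7 8 1 3 2 / 7 8 5 4 9 3 2 1 6 / 2 4 3 8 1 6 5 7 9 / 1 6 9 5 2 7 8 4 3 / 4 3 1 2 5 9 6 8 7 / 8 2 7 3 6 1 4 9 5 / 9 5 6 7 8 4 3 2 1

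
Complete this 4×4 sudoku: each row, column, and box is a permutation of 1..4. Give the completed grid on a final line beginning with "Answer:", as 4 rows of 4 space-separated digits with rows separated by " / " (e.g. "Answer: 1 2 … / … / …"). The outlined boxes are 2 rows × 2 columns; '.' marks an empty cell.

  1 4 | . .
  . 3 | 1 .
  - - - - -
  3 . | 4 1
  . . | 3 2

Step 1. [r2c4∈{4}] r2c4's peers cover all but 4. So r2c4=4.
Step 2. [r4c1∈{4}] r4c1's peers cover all but 4 ⇒ r4c1=4.
Step 3. [r1c3∈{2}] r1c3's peers cover all but 2 ⇒ r1c3=2.
Step 4. [r3c2∈{2}] r3c2 has the single candidate 2 ⇒ r3c2=2.
Step 5. [r4c2∈{1}] only 1 remains possible at r4c2. So r4c2=1.
Step 6. [r2c1∈{2}] only 2 remains possible at r2c1, so r2c1=2.
Step 7. [r1c4∈{3}] r1c4's peers cover all but 3 ⇒ r1c4=3.

Answer: 1 4 2 3 / 2 3 1 4 / 3 2 4 1 / 4 1 3 2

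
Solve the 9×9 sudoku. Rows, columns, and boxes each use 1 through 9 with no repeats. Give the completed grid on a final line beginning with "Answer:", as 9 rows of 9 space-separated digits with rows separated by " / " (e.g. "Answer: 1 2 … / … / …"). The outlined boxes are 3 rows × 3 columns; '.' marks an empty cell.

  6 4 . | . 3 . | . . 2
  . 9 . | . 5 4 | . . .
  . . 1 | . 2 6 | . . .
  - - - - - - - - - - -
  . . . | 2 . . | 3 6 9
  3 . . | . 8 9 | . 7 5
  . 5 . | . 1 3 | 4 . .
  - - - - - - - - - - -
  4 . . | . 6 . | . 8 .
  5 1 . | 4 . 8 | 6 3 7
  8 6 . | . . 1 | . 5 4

Step 1. [r3c1∈{7}] only 7 remains possible at r3c1, so r3c1=7.
Step 2. [r8c3∈{2,9}] r8c3 is the only open cell in row 8 admitting 2 ⇒ r8c3=2.
Step 3. [r1c6∈{7}] r1c6 is down to just 7 ⇒ r1c6=7.
Step 4. [r2c8∈{1}] only 1 remains possible at r2c8. So r2c8=1.
Step 5. [r2c4∈{8}] r2c4 is down to just 8. So r2c4=8.
Step 6. [r3c4∈{9}] r3c4's peers cover all but 9 ⇒ r3c4=9.
Step 7. [r2c3∈{3}] only 3 remains possible at r2c3 ⇒ r2c3=3.
Step 8. [r3c2∈{8}] only 8 remains possible at r3c2 ⇒ r3c2=8.
Step 9. [r4c2∈{7}] only 7 remains possible at r4c2 ⇒ r4c2=7.
Step 10. [r9c5∈{7,9}] col 5 places 7 nowhere but r9c5 ⇒ r9c5=7.
Step 11. [r9c3∈{9}] r9c3 has the single candidate 9, so r9c3=9.
Step 12. [r7c7∈{1,2,9}] row 7 places 9 nowhere but r7c7 ⇒ r7c7=9.
Step 13. [r7c4∈{3,5}] r7c4 is the only open cell in col 4 admitting 5. So r7c4=5.
Step 14. [r5c2∈{2}] r5c2 has the single candidate 2, so r5c2=2.
Step 15. [r5c3∈{4,6}] r5c3 is the only open cell in row 5 admitting 4. So r5c3=4.
Step 16. [r6c3∈{6,8}] in col 3, 6 fits only at r6c3, so r6c3=6.
Step 17. [r3c7∈{5}] r3c7 is down to just 5 ⇒ r3c7=5.
Step 18. [r6c1∈{9}] only 9 remains possible at r6c1, so r6c1=9.
Step 19. [r2c9∈{6}] r2c9 is down to just 6, so r2c9=6.
Step 20. [r1c3∈{5}] r1c3's peers cover all but 5. So r1c3=5.
Step 21. [r3c8∈{4}] r3c8's peers cover all but 4, so r3c8=4.
Step 22. [r5c7∈{1}] nothing but 1 survives at r5c7. So r5c7=1.
Step 23. [r5c4∈{6}] only 6 remains possible at r5c4, so r5c4=6.
Step 24. [r2c7∈{7}] r2c7 is down to just 7, so r2c7=7.
Step 25. [r6c9∈{8}] nothing but 8 survives at r6c9 ⇒ r6c9=8.
Step 26. [r7c3∈{7}] r7c3 has the single candidate 7. So r7c3=7.
Step 27. [r4c6∈{5}] r4c6 is down to just 5, so r4c6=5.
Step 28. [r4c5∈{4}] nothing but 4 survives at r4c5. So r4c5=4.
Step 29. [r4c1∈{1}] r4c1 is down to just 1 ⇒ r4c1=1.
Step 30. [r9c4∈{3}] r9c4 is down to just 3 ⇒ r9c4=3.
Step 31. [r3c9∈{3}] r3c9 is down to just 3. So r3c9=3.
Step 32. [r6c4∈{7}] r6c4's peers cover all but 7 ⇒ r6c4=7.
Step 33. [r9c7∈{2}] r9c7 has the single candidate 2. So r9c7=2.
Step 34. [r2c1∈{2}] only 2 remains possible at r2c1 ⇒ r2c1=2.
Step 35. [r8c5∈{9}] r8c5's peers cover all but 9, so r8c5=9.
Step 36. [r1c7∈{8}] r1c7 has the single candidate 8 ⇒ r1c7=8.
Step 37. [r7c2∈{3}] r7c2's peers cover all but 3, so r7c2=3.
Step 38. [r7c9∈{1}] r7c9's peers cover all but 1, so r7c9=1.
Step 39. [r6c8∈{2}] r6c8's peers cover all but 2 ⇒ r6c8=2.
Step 40. [r1c8∈{9}] only 9 remains possible at r1c8 ⇒ r1c8=9.
Step 41. [r1c4∈{1}] r1c4 has the single candidate 1 ⇒ r1c4=1.
Step 42. [r7c6∈{2}] r7c6 is down to just 2 ⇒ r7c6=2.
Step 43. [r4c3∈{8}] only 8 remains possible at r4c3. So r4c3=8.

Answer: 6 4 5 1 3 7 8 9 2 / 2 9 3 8 5 4 7 1 6 / 7 8 1 9 2 6 5 4 3 / 1 7 8 2 4 5 3 6 9 / 3 2 4 6 8 9 1 7 5 / 9 5 6 7 1 3 4 2 8 / 4 3 7 5 6 2 9 8 1 / 5 1 2 4 9 8 6 3 7 / 8 6 9 3 7 1 2 5 4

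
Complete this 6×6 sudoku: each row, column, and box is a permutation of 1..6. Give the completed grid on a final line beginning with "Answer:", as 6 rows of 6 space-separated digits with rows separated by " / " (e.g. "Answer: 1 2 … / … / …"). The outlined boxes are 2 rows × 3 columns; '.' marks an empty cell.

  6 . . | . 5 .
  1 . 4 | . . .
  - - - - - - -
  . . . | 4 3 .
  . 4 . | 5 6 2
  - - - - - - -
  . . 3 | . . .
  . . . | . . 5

Step 1. [r2c5∈{2}] r2c5 has the single candidate 2 ⇒ r2c5=2.
Step 2. [r3c3∈{1,2,5,6}] r3c3 is the only open cell in col 3 admitting 5, so r3c3=5.
Step 3. [r6c3∈{1,2,6}] col 3 places 6 nowhere but r6c3. So r6c3=6.
Step 4. [r6c4∈{1,2,3}] in row 6, 3 fits only at r6c4, so r6c4=3.
Step 5. [r5c4∈{1,2,6}] col 4 places 2 nowhere but r5c4. So r5c4=2.
Step 6. [r1c6∈{1,3,4}] row 1 places 4 nowhere but r1c6 ⇒ r1c6=4.
Step 7. [r3c1∈{2}] r3c1's peers cover all but 2 ⇒ r3c1=2.
Step 8. [r5c6∈{1,6}] in row 5, 6 fits only at r5c6 ⇒ r5c6=6.
Step 9. [r2c2∈{3,5}] 5 has one home in row 2: r2c2 ⇒ r2c2=5.
Step 10. [r5c2∈{1}] only 1 remains possible at r5c2 ⇒ r5c2=1.
Step 11. [r6c1∈{4}] nothing but 4 survives at r6c1 ⇒ r6c1=4.
Step 12. [r1c2∈{2,3}] 3 has one home in row 1: r1c2. So r1c2=3.
Step 13. [r6c2∈{2}] r6c2's peers cover all but 2, so r6c2=2.
Step 14. [r4c3∈{1}] r4c3 has the single candidate 1. So r4c3=1.
Step 15. [r2c6∈{3}] r2c6 is down to just 3. So r2c6=3.
Step 16. [r1c4∈{1}] r1c4 has the single candidate 1 ⇒ r1c4=1.
Step 17. [r2c4∈{6}] r2c4's peers cover all but 6, so r2c4=6.
Step 18. [r5c5∈{4}] nothing but 4 survives at r5c5 ⇒ r5c5=4.
Step 19. [r4c1∈{3}] r4c1 has the single candidate 3. So r4c1=3.
Step 20. [r1c3∈{2}] nothing but 2 survives at r1c3 ⇒ r1c3=2.
Step 21. [r3c2∈{6}] only 6 remains possible at r3c2, so r3c2=6.
Step 22. [r6c5∈{1}] r6c5 is down to just 1 ⇒ r6c5=1.
Step 23. [r3c6∈{1}] only 1 remains possible at r3c6. So r3c6=1.
Step 24. [r5c1∈{5}] only 5 remains possible at r5c1, so r5c1=5.

Answer: 6 3 2 1 5 4 / 1 5 4 6 2 3 / 2 6 5 4 3 1 / 3 4 1 5 6 2 / 5 1 3 2 4 6 / 4 2 6 3 1 5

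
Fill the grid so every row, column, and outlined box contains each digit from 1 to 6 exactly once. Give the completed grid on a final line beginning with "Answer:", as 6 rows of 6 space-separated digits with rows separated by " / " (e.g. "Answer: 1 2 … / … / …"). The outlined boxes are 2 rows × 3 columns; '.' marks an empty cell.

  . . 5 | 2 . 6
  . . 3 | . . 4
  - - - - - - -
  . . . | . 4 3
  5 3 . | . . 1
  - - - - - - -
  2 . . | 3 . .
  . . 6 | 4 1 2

Step 1. [r2c2∈{1,2,6}] in row 2, 2 fits only at r2c2, so r2c2=2.
Step 2. [r3c2∈{1,6}] r3c2 is the only open cell in col 2 admitting 6 ⇒ r3c2=6.
Step 3. [r3c1∈{1}] nothing but 1 survives at r3c1, so r3c1=1.
Step 4. [r2c5∈{5}] r2c5's peers cover all but 5. So r2c5=5.
Step 5. [r4c3∈{2,4}] across row 4, 4 lands solely at r4c3. So r4c3=4.
Step 6. [r5c2∈{1,4,5}] in row 5, 4 fits only at r5c2. So r5c2=4.
Step 7. [r5c5∈{6}] r5c5 has the single candidate 6. So r5c5=6.
Step 8. [r2c4∈{1}] r2c4's peers cover all but 1 ⇒ r2c4=1.
Step 9. [r3c4∈{5}] r3c4 has the single candidate 5, so r3c4=5.
Step 10. [r4c5∈{2}] r4c5 has the single candidate 2, so r4c5=2.
Step 11. [r2c1∈{6}] only 6 remains possible at r2c1, so r2c1=6.
Step 12. [r1c1∈{4}] r1c1 is down to just 4. So r1c1=4.
Step 13. [r1c5∈{3}] nothing but 3 survives at r1c5. So r1c5=3.
Step 14. [r5c6∈{5}] r5c6 is down to just 5 ⇒ r5c6=5.
Step 15. [r6c2∈{5}] r6c2 is down to just 5, so r6c2=5.
Step 16. [r5c3∈{1}] nothing but 1 survives at r5c3. So r5c3=1.
Step 17. [r3c3∈{2}] r3c3 is down to just 2. So r3c3=2.
Step 18. [r1c2∈{1}] r1c2's peers cover all but 1. So r1c2=1.
Step 19. [r4c4∈{6}] r4c4 is down to just 6. So r4c4=6.
Step 20. [r6c1∈{3}] nothing but 3 survives at r6c1, so r6c1=3.

Answer: 4 1 5 2 3 6 / 6 2 3 1 5 4 / 1 6 2 5 4 3 / 5 3 4 6 2 1 / 2 4 1 3 6 5 / 3 5 6 4 1 2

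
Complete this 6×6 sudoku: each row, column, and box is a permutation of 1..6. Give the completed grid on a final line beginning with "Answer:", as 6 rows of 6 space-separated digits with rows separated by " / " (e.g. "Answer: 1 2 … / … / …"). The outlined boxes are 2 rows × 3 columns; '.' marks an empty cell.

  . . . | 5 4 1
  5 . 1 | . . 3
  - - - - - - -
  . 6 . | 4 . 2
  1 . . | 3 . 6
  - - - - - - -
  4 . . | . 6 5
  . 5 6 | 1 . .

Step 1. [r5c4∈{2}] r5c4 is down to just 2. So r5c4=2.
Step 2. [r5c3∈{3}] r5c3 has the single candidate 3. So r5c3=3.
Step 3. [r1c3∈{2}] r1c3 is down to just 2 ⇒ r1c3=2.
Step 4. [r4c3∈{4,5}] across col 3, 4 lands solely at r4c3, so r4c3=4.
Step 5. [r4c5∈{5}] r4c5's peers cover all but 5, so r4c5=5.
Step 6. [r1c1∈{3,6}] in row 1, 6 fits only at r1c1 ⇒ r1c1=6.
Step 7. [r6c1∈{2}] r6c1 has the single candidate 2 ⇒ r6c1=2.
Step 8. [r1c2∈{3}] r1c2 has the single candidate 3, so r1c2=3.
Step 9. [r3c1∈{3}] r3c1 has the single candidate 3, so r3c1=3.
Step 10. [r4c2∈{2}] r4c2 is down to just 2, so r4c2=2.
Step 11. [r2c2∈{4}] only 4 remains possible at r2c2. So r2c2=4.
Step 12. [r2c5∈{2}] nothing but 2 survives at r2c5, so r2c5=2.
Step 13. [r5c2∈{1}] r5c2 is down to just 1. So r5c2=1.
Step 14. [r2c4∈{6}] r2c4's peers cover all but 6 ⇒ r2c4=6.
Step 15. [r6c5∈{3}] r6c5's peers cover all but 3 ⇒ r6c5=3.
Step 16. [r6c6∈{4}] only 4 remains possible at r6c6 ⇒ r6c6=4.
Step 17. [r3c5∈{1}] only 1 remains possible at r3c5 ⇒ r3c5=1.
Step 18. [r3c3∈{5}] nothing but 5 survives at r3c3 ⇒ r3c3=5.

Answer: 6 3 2 5 4 1 / 5 4 1 6 2 3 / 3 6 5 4 1 2 / 1 2 4 3 5 6 / 4 1 3 2 6 5 / 2 5 6 1 3 4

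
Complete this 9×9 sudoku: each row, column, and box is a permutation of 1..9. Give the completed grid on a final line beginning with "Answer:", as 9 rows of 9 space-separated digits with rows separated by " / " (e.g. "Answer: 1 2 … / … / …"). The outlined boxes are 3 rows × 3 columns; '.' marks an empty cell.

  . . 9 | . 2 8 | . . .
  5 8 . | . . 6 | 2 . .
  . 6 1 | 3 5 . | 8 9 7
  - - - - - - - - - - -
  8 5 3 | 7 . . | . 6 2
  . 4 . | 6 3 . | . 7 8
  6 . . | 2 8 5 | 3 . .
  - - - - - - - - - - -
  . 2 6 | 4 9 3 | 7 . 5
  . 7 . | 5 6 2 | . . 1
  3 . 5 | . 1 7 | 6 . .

Step 1. [r1c8∈{1,3,4,5}] 5 has one home in col 8: r1c8 ⇒ r1c8=5.
Step 2. [r6c2∈{1,9}] in col 2, 1 fits only at r6c2. So r6c2=1.
Step 3. [r6c8∈{4}] r6c8 has the single candidate 4, so r6c8=4.
Step 4. [r5c1∈{2,9}] across box 4, 9 lands solely at r5c1 ⇒ r5c1=9.
Step 5. [r8c1∈{4}] r8c1 is down to just 4. So r8c1=4.
Step 6. [r4c6∈{1,4,9}] 9 has one home in col 6: r4c6. So r4c6=9.
Step 7. [r2c8∈{1,3}] col 8 places 1 nowhere but r2c8, so r2c8=1.
Step 8. [r9c9∈{4,9}] 4 has one home in row 9: r9c9, so r9c9=4.
Step 9. [r2c3∈{4,7}] r2c3 is the only open cell in col 3 admitting 4, so r2c3=4.
Step 10. [r7c8∈{8}] only 8 remains possible at r7c8 ⇒ r7c8=8.
Step 11. [r1c9∈{3,6}] r1c9 is the only open cell in row 1 admitting 6. So r1c9=6.
Step 12. [r5c7∈{1,5}] across row 5, 5 lands solely at r5c7, so r5c7=5.
Step 13. [r1c1∈{7}] r1c1 is down to just 7, so r1c1=7.
Step 14. [r2c5∈{7}] r2c5 has the single candidate 7. So r2c5=7.
Step 15. [r8c8∈{3}] r8c8 has the single candidate 3 ⇒ r8c8=3.
Step 16. [r8c7∈{9}] only 9 remains possible at r8c7 ⇒ r8c7=9.
Step 17. [r9c8∈{2}] r9c8's peers cover all but 2, so r9c8=2.
Step 18. [r3c6∈{4}] r3c6's peers cover all but 4, so r3c6=4.
Step 19. [r4c7∈{1}] r4c7 is down to just 1, so r4c7=1.
Step 20. [r5c6∈{1}] r5c6's peers cover all but 1. So r5c6=1.
Step 21. [r4c5∈{4}] r4c5's peers cover all but 4, so r4c5=4.
Step 22. [r2c4∈{9}] r2c4 is down to just 9, so r2c4=9.
Step 23. [r5c3∈{2}] r5c3 has the single candidate 2, so r5c3=2.
Step 24. [r9c4∈{8}] nothing but 8 survives at r9c4 ⇒ r9c4=8.
Step 25. [r1c4∈{1}] r1c4 has the single candidate 1 ⇒ r1c4=1.
Step 26. [r8c3∈{8}] r8c3's peers cover all but 8 ⇒ r8c3=8.
Step 27. [r6c9∈{9}] r6c9 has the single candidate 9. So r6c9=9.
Step 28. [r7c1∈{1}] r7c1's peers cover all but 1. So r7c1=1.
Step 29. [r9c2∈{9}] r9c2 is down to just 9. So r9c2=9.
Step 30. [r2c9∈{3}] only 3 remains possible at r2c9, so r2c9=3.
Step 31. [r1c2∈{3}] r1c2 is down to just 3, so r1c2=3.
Step 32. [r3c1∈{2}] r3c1 has the single candidate 2 ⇒ r3c1=2.
Step 33. [r6c3∈{7}] r6c3 has the single candidate 7 ⇒ r6c3=7.
Step 34. [r1c7∈{4}] nothing but 4 survives at r1c7. So r1c7=4.

Answer: 7 3 9 1 2 8 4 5 6 / 5 8 4 9 7 6 2 1 3 / 2 6 1 3 5 4 8 9 7 / 8 5 3 7 4 9 1 6 2 / 9 4 2 6 3 1 5 7 8 / 6 1 7 2 8 5 3 4 9 / 1 2 6 4 9 3 7 8 5 / 4 7 8 5 6 2 9 3 1 / 3 9 5 8 1 7 6 2 4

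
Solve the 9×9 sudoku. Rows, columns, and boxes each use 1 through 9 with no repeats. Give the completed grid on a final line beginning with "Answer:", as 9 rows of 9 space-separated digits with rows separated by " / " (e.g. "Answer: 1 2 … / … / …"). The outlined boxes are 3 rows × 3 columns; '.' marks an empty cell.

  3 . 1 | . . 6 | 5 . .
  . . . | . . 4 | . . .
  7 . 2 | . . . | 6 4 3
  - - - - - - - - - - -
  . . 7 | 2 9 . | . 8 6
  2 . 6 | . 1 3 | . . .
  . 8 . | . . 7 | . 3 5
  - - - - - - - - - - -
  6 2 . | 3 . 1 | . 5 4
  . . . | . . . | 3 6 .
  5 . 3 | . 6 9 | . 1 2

Step 1. [r5c4∈{4,5,8}] r5c4 is the only open cell in row 5 admitting 8, so r5c4=8.
Step 2. [r2c3∈{5,8,9}] r2c3 is the only open cell in col 3 admitting 5 ⇒ r2c3=5.
Step 3. [r3c2∈{9}] r3c2 has the single candidate 9. So r3c2=9.
Step 4. [r6c5∈{4}] nothing but 4 survives at r6c5 ⇒ r6c5=4.
Step 5. [r8c3∈{4,8,9}] 4 has one home in col 3: r8c3, so r8c3=4.
Step 6. [r2c9∈{1,7,8,9}] 1 has one home in col 9: r2c9, so r2c9=1.
Step 7. [r9c7∈{7,8}] 8 has one home in row 9: r9c7. So r9c7=8.
Step 8. [r4c1∈{1,4}] in col 1, 4 fits only at r4c1, so r4c1=4.
Step 9. [r1c9∈{7,8,9}] across col 9, 8 lands solely at r1c9. So r1c9=8.
Step 10. [r6c7∈{1,2,9}] row 6 places 2 nowhere but r6c7. So r6c7=2.
Step 11. [r8c6∈{2,5,8}] 2 has one home in col 6: r8c6. So r8c6=2.
Step 12. [r3c6∈{5,8}] in col 6, 8 fits only at r3c6 ⇒ r3c6=8.
Step 13. [r7c3∈{8,9}] r7c3 is the only open cell in col 3 admitting 8, so r7c3=8.
Step 14. [r7c5∈{7}] r7c5's peers cover all but 7 ⇒ r7c5=7.
Step 15. [r8c1∈{1,9}] in box 7, 9 fits only at r8c1, so r8c1=9.
Step 16. [r5c9∈{7,9}] across col 9, 9 lands solely at r5c9 ⇒ r5c9=9.
Step 17. [r5c8∈{7}] r5c8 is down to just 7. So r5c8=7.
Step 18. [r8c4∈{5}] r8c4 is down to just 5 ⇒ r8c4=5.
Step 19. [r8c2∈{1,7}] r8c2 is the only open cell in row 8 admitting 1. So r8c2=1.
Step 20. [r1c5∈{2}] r1c5 has the single candidate 2. So r1c5=2.
Step 21. [r1c8∈{9}] only 9 remains possible at r1c8, so r1c8=9.
Step 22. [r2c4∈{7,9}] in row 2, 9 fits only at r2c4. So r2c4=9.
Step 23. [r4c2∈{3,5}] row 4 places 3 nowhere but r4c2 ⇒ r4c2=3.
Step 24. [r8c5∈{8}] r8c5 is down to just 8 ⇒ r8c5=8.
Step 25. [r1c4∈{7}] r1c4's peers cover all but 7. So r1c4=7.
Step 26. [r8c9∈{7}] nothing but 7 survives at r8c9, so r8c9=7.
Step 27. [r2c8∈{2}] nothing but 2 survives at r2c8. So r2c8=2.
Step 28. [r7c7∈{9}] r7c7 is down to just 9, so r7c7=9.
Step 29. [r2c1∈{8}] r2c1's peers cover all but 8 ⇒ r2c1=8.
Step 30. [r5c7∈{4}] r5c7 is down to just 4, so r5c7=4.
Step 31. [r9c4∈{4}] r9c4 has the single candidate 4 ⇒ r9c4=4.
Step 32. [r5c2∈{5}] only 5 remains possible at r5c2. So r5c2=5.
Step 33. [r2c7∈{7}] only 7 remains possible at r2c7, so r2c7=7.
Step 34. [r6c4∈{6}] r6c4 is down to just 6 ⇒ r6c4=6.
Step 35. [r4c6∈{5}] r4c6 has the single candidate 5. So r4c6=5.
Step 36. [r6c3∈{9}] only 9 remains possible at r6c3. So r6c3=9.
Step 37. [r2c5∈{3}] r2c5's peers cover all but 3, so r2c5=3.
Step 38. [r6c1∈{1}] r6c1's peers cover all but 1 ⇒ r6c1=1.
Step 39. [r3c4∈{1}] nothing but 1 survives at r3c4. So r3c4=1.
Step 40. [r4c7∈{1}] r4c7's peers cover all but 1. So r4c7=1.
Step 41. [r2c2∈{6}] r2c2 has the single candidate 6, so r2c2=6.
Step 42. [r9c2∈{7}] r9c2's peers cover all but 7 ⇒ r9c2=7.
Step 43. [r1c2∈{4}] r1c2 is down to just 4. So r1c2=4.
Step 44. [r3c5∈{5}] r3c5 has the single candidate 5. So r3c5=5.

Answer: 3 4 1 7 2 6 5 9 8 / 8 6 5 9 3 4 7 2 1 / 7 9 2 1 5 8 6 4 3 / 4 3 7 2 9 5 1 8 6 / 2 5 6 8 1 3 4 7 9 / 1 8 9 6 4 7 2 3 5 / 6 2 8 3 7 1 9 5 4 / 9 1 4 5 8 2 3 6 7 / 5 7 3 4 6 9 8 1 2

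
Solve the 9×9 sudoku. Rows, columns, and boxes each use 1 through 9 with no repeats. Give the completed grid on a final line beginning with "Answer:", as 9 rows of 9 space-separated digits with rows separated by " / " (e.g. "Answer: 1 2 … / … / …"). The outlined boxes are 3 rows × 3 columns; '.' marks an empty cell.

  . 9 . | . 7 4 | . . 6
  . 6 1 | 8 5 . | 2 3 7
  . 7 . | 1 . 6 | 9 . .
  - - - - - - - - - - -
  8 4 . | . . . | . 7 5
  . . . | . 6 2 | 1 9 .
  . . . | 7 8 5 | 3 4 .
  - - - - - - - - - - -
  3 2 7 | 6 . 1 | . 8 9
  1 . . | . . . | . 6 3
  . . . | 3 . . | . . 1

Step 1. [r4c3∈{2,3,6,9}] across row 4, 2 lands solely at r4c3. So r4c3=2.
Step 2. [r8c4∈{2,4,5,9}] r8c4 is the only open cell in col 4 admitting 5. So r8c4=5.
Step 3. [r3c8∈{5}] only 5 remains possible at r3c8 ⇒ r3c8=5.
Step 4. [r8c5∈{2,4,9}] in row 8, 2 fits only at r8c5 ⇒ r8c5=2.
Step 5. [r1c3∈{3,5,8}] 3 has one home in row 1: r1c3. So r1c3=3.
Step 6. [r3c3∈{4,8}] box 1 places 8 nowhere but r3c3, so r3c3=8.
Step 7. [r1c1∈{2,5}] r1c1 is the only open cell in row 1 admitting 5 ⇒ r1c1=5.
Step 8. [r2c6∈{9}] r2c6 is down to just 9 ⇒ r2c6=9.
Step 9. [r8c3∈{4,9}] row 8 places 9 nowhere but r8c3 ⇒ r8c3=9.
Step 10. [r9c3∈{4,5,6}] 4 has one home in col 3: r9c3. So r9c3=4.
Step 11. [r9c2∈{5,8}] 5 has one home in box 7: r9c2 ⇒ r9c2=5.
Step 12. [r8c7∈{4,7}] 4 has one home in row 8: r8c7, so r8c7=4.
Step 13. [r4c5∈{1,3,9}] row 4 places 1 nowhere but r4c5 ⇒ r4c5=1.
Step 14. [r8c6∈{7,8}] in row 8, 7 fits only at r8c6, so r8c6=7.
Step 15. [r3c1∈{2,4}] row 3 places 2 nowhere but r3c1. So r3c1=2.
Step 16. [r6c3∈{6}] r6c3 has the single candidate 6. So r6c3=6.
Step 17. [r4c4∈{9}] nothing but 9 survives at r4c4, so r4c4=9.
Step 18. [r9c5∈{9}] r9c5's peers cover all but 9. So r9c5=9.
Step 19. [r1c4∈{2}] r1c4's peers cover all but 2. So r1c4=2.
Step 20. [r1c8∈{1}] r1c8's peers cover all but 1, so r1c8=1.
Step 21. [r5c3∈{5}] only 5 remains possible at r5c3 ⇒ r5c3=5.
Step 22. [r6c1∈{9}] r6c1 has the single candidate 9. So r6c1=9.
Step 23. [r5c1∈{7}] nothing but 7 survives at r5c1, so r5c1=7.
Step 24. [r8c2∈{8}] only 8 remains possible at r8c2 ⇒ r8c2=8.
Step 25. [r6c2∈{1}] r6c2 has the single candidate 1 ⇒ r6c2=1.
Step 26. [r9c8∈{2}] r9c8 is down to just 2. So r9c8=2.
Step 27. [r6c9∈{2}] r6c9 is down to just 2, so r6c9=2.
Step 28. [r4c6∈{3}] only 3 remains possible at r4c6, so r4c6=3.
Step 29. [r7c5∈{4}] r7c5's peers cover all but 4 ⇒ r7c5=4.
Step 30. [r3c9∈{4}] r3c9 has the single candidate 4. So r3c9=4.
Step 31. [r9c1∈{6}] r9c1's peers cover all but 6, so r9c1=6.
Step 32. [r7c7∈{5}] r7c7 has the single candidate 5, so r7c7=5.
Step 33. [r5c4∈{4}] only 4 remains possible at r5c4, so r5c4=4.
Step 34. [r5c9∈{8}] r5c9 has the single candidate 8 ⇒ r5c9=8.
Step 35. [r9c6∈{8}] r9c6's peers cover all but 8, so r9c6=8.
Step 36. [r5c2∈{3}] nothing but 3 survives at r5c2 ⇒ r5c2=3.
Step 37. [r3c5∈{3}] r3c5 has the single candidate 3, so r3c5=3.
Step 38. [r9c7∈{7}] nothing but 7 survives at r9c7 ⇒ r9c7=7.
Step 39. [r4c7∈{6}] r4c7's peers cover all but 6 ⇒ r4c7=6.
Step 40. [r2c1∈{4}] r2c1 has the single candidate 4. So r2c1=4.
Step 41. [r1c7∈{8}] r1c7 has the single candidate 8 ⇒ r1c7=8.

Answer: 5 9 3 2 7 4 8 1 6 / 4 6 1 8 5 9 2 3 7 / 2 7 8 1 3 6 9 5 4 / 8 4 2 9 1 3 6 7 5 / 7 3 5 4 6 2 1 9 8 / 9 1 6 7 8 5 3 4 2 / 3 2 7 6 4 1 5 8 9 / 1 8 9 5 2 7 4 6 3 / 6 5 4 3 9 8 7 2 1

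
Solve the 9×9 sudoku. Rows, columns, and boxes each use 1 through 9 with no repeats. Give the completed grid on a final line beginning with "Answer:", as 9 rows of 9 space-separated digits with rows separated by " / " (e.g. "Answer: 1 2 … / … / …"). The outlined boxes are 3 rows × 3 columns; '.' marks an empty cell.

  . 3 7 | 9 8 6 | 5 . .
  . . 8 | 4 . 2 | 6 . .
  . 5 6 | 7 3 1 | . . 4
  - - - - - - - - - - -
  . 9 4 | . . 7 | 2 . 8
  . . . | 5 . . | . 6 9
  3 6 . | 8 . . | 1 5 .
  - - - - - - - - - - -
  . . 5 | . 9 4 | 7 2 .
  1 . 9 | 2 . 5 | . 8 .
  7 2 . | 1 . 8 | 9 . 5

Step 1. [r2c8∈{1,3,7,9}] col 8 places 7 nowhere but r2c8 ⇒ r2c8=7.
Step 2. [r7c9∈{1,3,6}] row 7 places 1 nowhere but r7c9. So r7c9=1.
Step 3. [r3c1∈{2,9}] 2 has one home in row 3: r3c1. So r3c1=2.
Step 4. [r5c3∈{1,2}] across col 3, 1 lands solely at r5c3. So r5c3=1.
Step 5. [r9c5∈{6}] only 6 remains possible at r9c5, so r9c5=6.
Step 6. [r4c8∈{3}] r4c8's peers cover all but 3 ⇒ r4c8=3.
Step 7. [r6c5∈{2,4}] across row 6, 4 lands solely at r6c5. So r6c5=4.
Step 8. [r8c7∈{3,4}] col 7 places 3 nowhere but r8c7, so r8c7=3.
Step 9. [r7c2∈{8}] only 8 remains possible at r7c2, so r7c2=8.
Step 10. [r2c1∈{9}] nothing but 9 survives at r2c1 ⇒ r2c1=9.
Step 11. [r5c7∈{4}] only 4 remains possible at r5c7, so r5c7=4.
Step 12. [r3c8∈{9}] nothing but 9 survives at r3c8 ⇒ r3c8=9.
Step 13. [r5c1∈{8}] nothing but 8 survives at r5c1, so r5c1=8.
Step 14. [r7c1∈{6}] r7c1 is down to just 6, so r7c1=6.
Step 15. [r4c5∈{1}] r4c5 has the single candidate 1 ⇒ r4c5=1.
Step 16. [r4c4∈{6}] r4c4's peers cover all but 6 ⇒ r4c4=6.
Step 17. [r1c8∈{1}] r1c8's peers cover all but 1. So r1c8=1.
Step 18. [r1c1∈{4}] nothing but 4 survives at r1c1 ⇒ r1c1=4.
Step 19. [r6c6∈{9}] nothing but 9 survives at r6c6. So r6c6=9.
Step 20. [r8c9∈{6}] nothing but 6 survives at r8c9 ⇒ r8c9=6.
Step 21. [r7c4∈{3}] nothing but 3 survives at r7c4 ⇒ r7c4=3.
Step 22. [r8c2∈{4}] only 4 remains possible at r8c2, so r8c2=4.
Step 23. [r3c7∈{8}] r3c7 is down to just 8 ⇒ r3c7=8.
Step 24. [r8c5∈{7}] only 7 remains possible at r8c5. So r8c5=7.
Step 25. [r1c9∈{2}] r1c9's peers cover all but 2. So r1c9=2.
Step 26. [r5c5∈{2}] r5c5 is down to just 2. So r5c5=2.
Step 27. [r5c6∈{3}] r5c6 has the single candidate 3. So r5c6=3.
Step 28. [r2c9∈{3}] only 3 remains possible at r2c9 ⇒ r2c9=3.
Step 29. [r2c5∈{5}] r2c5's peers cover all but 5. So r2c5=5.
Step 30. [r2c2∈{1}] nothing but 1 survives at r2c2 ⇒ r2c2=1.
Step 31. [r5c2∈{7}] nothing but 7 survives at r5c2 ⇒ r5c2=7.
Step 32. [r6c3∈{2}] r6c3's peers cover all but 2 ⇒ r6c3=2.
Step 33. [r6c9∈{7}] r6c9's peers cover all but 7, so r6c9=7.
Step 34. [r9c3∈{3}] r9c3's peers cover all but 3. So r9c3=3.
Step 35. [r9c8∈{4}] only 4 remains possible at r9c8 ⇒ r9c8=4.
Step 36. [r4c1∈{5}] only 5 remains possible at r4c1, so r4c1=5.

Answer: 4 3 7 9 8 6 5 1 2 / 9 1 8 4 5 2 6 7 3 / 2 5 6 7 3 1 8 9 4 / 5 9 4 6 1 7 2 3 8 / 8 7 1 5 2 3 4 6 9 / 3 6 2 8 4 9 1 5 7 / 6 8 5 3 9 4 7 2 1 / 1 4 9 2 7 5 3 8 6 / 7 2 3 1 6 8 9 4 5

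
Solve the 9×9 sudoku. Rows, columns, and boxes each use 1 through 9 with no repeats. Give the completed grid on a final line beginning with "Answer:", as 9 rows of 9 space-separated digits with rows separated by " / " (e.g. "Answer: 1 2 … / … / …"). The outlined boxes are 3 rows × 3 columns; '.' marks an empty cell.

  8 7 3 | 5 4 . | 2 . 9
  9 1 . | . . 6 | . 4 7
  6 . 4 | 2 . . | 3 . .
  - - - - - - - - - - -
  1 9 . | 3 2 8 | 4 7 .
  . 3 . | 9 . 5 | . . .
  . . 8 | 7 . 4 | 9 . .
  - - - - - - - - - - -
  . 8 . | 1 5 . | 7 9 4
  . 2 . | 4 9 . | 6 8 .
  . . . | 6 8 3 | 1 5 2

Step 1. [r6c2∈{5,6}] in col 2, 6 fits only at r6c2. So r6c2=6.
Step 2. [r3c8∈{1}] r3c8's peers cover all but 1, so r3c8=1.
Step 3. [r4c3∈{5}] r4c3 has the single candidate 5 ⇒ r4c3=5.
Step 4. [r3c9∈{5,8}] in row 3, 8 fits only at r3c9. So r3c9=8.
Step 5. [r5c5∈{1,6}] 6 has one home in col 5: r5c5 ⇒ r5c5=6.
Step 6. [r5c1∈{2,4,7}] in row 5, 4 fits only at r5c1, so r5c1=4.
Step 7. [r9c1∈{7}] r9c1's peers cover all but 7, so r9c1=7.
Step 8. [r6c9∈{1,3,5}] in row 6, 5 fits only at r6c9. So r6c9=5.
Step 9. [r5c8∈{2}] r5c8 is down to just 2, so r5c8=2.
Step 10. [r8c1∈{3,5}] across row 8, 5 lands solely at r8c1, so r8c1=5.
Step 11. [r3c6∈{7,9}] r3c6 is the only open cell in row 3 admitting 9, so r3c6=9.
Step 12. [r1c6∈{1}] r1c6 is down to just 1. So r1c6=1.
Step 13. [r9c3∈{9}] only 9 remains possible at r9c3, so r9c3=9.
Step 14. [r8c3∈{1}] r8c3's peers cover all but 1 ⇒ r8c3=1.
Step 15. [r5c9∈{1}] r5c9 has the single candidate 1. So r5c9=1.
Step 16. [r2c5∈{3}] r2c5 is down to just 3. So r2c5=3.
Step 17. [r6c5∈{1}] only 1 remains possible at r6c5 ⇒ r6c5=1.
Step 18. [r2c4∈{8}] r2c4's peers cover all but 8, so r2c4=8.
Step 19. [r6c1∈{2}] nothing but 2 survives at r6c1. So r6c1=2.
Step 20. [r4c9∈{6}] r4c9 is down to just 6, so r4c9=6.
Step 21. [r2c7∈{5}] only 5 remains possible at r2c7 ⇒ r2c7=5.
Step 22. [r6c8∈{3}] nothing but 3 survives at r6c8 ⇒ r6c8=3.
Step 23. [r7c1∈{3}] only 3 remains possible at r7c1, so r7c1=3.
Step 24. [r7c3∈{6}] r7c3 has the single candidate 6 ⇒ r7c3=6.
Step 25. [r5c3∈{7}] r5c3 has the single candidate 7 ⇒ r5c3=7.
Step 26. [r9c2∈{4}] r9c2 is down to just 4 ⇒ r9c2=4.
Step 27. [r3c2∈{5}] nothing but 5 survives at r3c2 ⇒ r3c2=5.
Step 28. [r1c8∈{6}] only 6 remains possible at r1c8 ⇒ r1c8=6.
Step 29. [r5c7∈{8}] only 8 remains possible at r5c7, so r5c7=8.
Step 30. [r7c6∈{2}] r7c6's peers cover all but 2, so r7c6=2.
Step 31. [r2c3∈{2}] only 2 remains possible at r2c3. So r2c3=2.
Step 32. [r3c5∈{7}] only 7 remains possible at r3c5. So r3c5=7.
Step 33. [r8c6∈{7}] only 7 remains possible at r8c6 ⇒ r8c6=7.
Step 34. [r8c9∈{3}] only 3 remains possible at r8c9 ⇒ r8c9=3.

Answer: 8 7 3 5 4 1 2 6 9 / 9 1 2 8 3 6 5 4 7 / 6 5 4 2 7 9 3 1 8 / 1 9 5 3 2 8 4 7 6 / 4 3 7 9 6 5 8 2 1 / 2 6 8 7 1 4 9 3 5 / 3 8 6 1 5 2 7 9 4 / 5 2 1 4 9 7 6 8 3 / 7 4 9 6 8 3 1 5 2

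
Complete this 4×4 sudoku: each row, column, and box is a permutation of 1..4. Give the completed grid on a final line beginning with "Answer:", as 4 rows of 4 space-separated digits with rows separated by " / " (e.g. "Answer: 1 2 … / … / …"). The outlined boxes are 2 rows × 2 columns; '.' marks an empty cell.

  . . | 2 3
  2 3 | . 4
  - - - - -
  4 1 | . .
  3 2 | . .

Step 1. [r2c3∈{1}] r2c3 is down to just 1 ⇒ r2c3=1.
Step 2. [r3c4∈{2}] nothing but 2 survives at r3c4. So r3c4=2.
Step 3. [r1c2∈{4}] nothing but 4 survives at r1c2. So r1c2=4.
Step 4. [r3c3∈{3}] r3c3's peers cover all but 3, so r3c3=3.
Step 5. [r4c3∈{4}] only 4 remains possible at r4c3, so r4c3=4.
Step 6. [r1c1∈{1}] r1c1 is down to just 1 ⇒ r1c1=1.
Step 7. [r4c4∈{1}] r4c4 is down to just 1 ⇒ r4c4=1.

Answer: 1 4 2 3 / 2 3 1 4 / 4 1 3 2 / 3 2 4 1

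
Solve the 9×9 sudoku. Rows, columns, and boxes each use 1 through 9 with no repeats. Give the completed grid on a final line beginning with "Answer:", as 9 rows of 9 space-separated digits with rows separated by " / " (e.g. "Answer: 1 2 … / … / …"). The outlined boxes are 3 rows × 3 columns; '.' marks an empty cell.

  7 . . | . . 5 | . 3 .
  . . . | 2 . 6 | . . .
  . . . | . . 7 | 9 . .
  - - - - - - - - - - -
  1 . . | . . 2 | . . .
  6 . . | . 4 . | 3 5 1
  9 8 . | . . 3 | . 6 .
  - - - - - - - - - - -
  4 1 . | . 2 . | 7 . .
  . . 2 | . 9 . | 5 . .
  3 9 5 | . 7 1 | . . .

Step 1. [r7c6∈{8}] r7c6's peers cover all but 8, so r7c6=8.
Step 2. [r4c2∈{3,4,5,7}] in box 4, 5 fits only at r4c2, so r4c2=5.
Step 3. [r1c4∈{1,4,8,9}] in box 2, 9 fits only at r1c4. So r1c4=9.
Step 4. [r3c4∈{1,3,4,8}] box 2 places 4 nowhere but r3c4. So r3c4=4.
Step 5. [r3c1∈{2,5,8}] col 1 places 2 nowhere but r3c1, so r3c1=2.
Step 6. [r9c4∈{6}] r9c4 has the single candidate 6. So r9c4=6.
Step 7. [r1c7∈{1,2,4,6,8}] 6 has one home in col 7: r1c7 ⇒ r1c7=6.
Step 8. [r2c7∈{1,4,8}] 1 has one home in col 7: r2c7. So r2c7=1.
Step 9. [r3c8∈{8}] r3c8 is down to just 8. So r3c8=8.
Step 10. [r1c2∈{4}] nothing but 4 survives at r1c2 ⇒ r1c2=4.
Step 11. [r2c2∈{3}] r2c2 is down to just 3, so r2c2=3.
Step 12. [r2c5∈{8}] r2c5's peers cover all but 8. So r2c5=8.
Step 13. [r5c3∈{7}] only 7 remains possible at r5c3 ⇒ r5c3=7.
Step 14. [r7c3∈{6}] only 6 remains possible at r7c3. So r7c3=6.
Step 15. [r6c4∈{1,5,7}] across col 4, 1 lands solely at r6c4, so r6c4=1.
Step 16. [r6c9∈{2,4,7}] in row 6, 7 fits only at r6c9, so r6c9=7.
Step 17. [r9c8∈{2,4}] in col 8, 2 fits only at r9c8. So r9c8=2.
Step 18. [r8c9∈{3,4,6,8}] 6 has one home in row 8: r8c9. So r8c9=6.
Step 19. [r6c3∈{4}] r6c3 has the single candidate 4, so r6c3=4.
Step 20. [r1c5∈{1}] only 1 remains possible at r1c5 ⇒ r1c5=1.
Step 21. [r7c9∈{3,9}] in col 9, 3 fits only at r7c9 ⇒ r7c9=3.
Step 22. [r4c9∈{4,8,9}] r4c9 is the only open cell in col 9 admitting 9. So r4c9=9.
Step 23. [r4c7∈{4,8}] r4c7 is the only open cell in box 6 admitting 8 ⇒ r4c7=8.
Step 24. [r9c7∈{4}] r9c7 is down to just 4. So r9c7=4.
Step 25. [r2c9∈{4,5}] across col 9, 4 lands solely at r2c9. So r2c9=4.
Step 26. [r4c4∈{7}] only 7 remains possible at r4c4. So r4c4=7.
Step 27. [r6c5∈{5}] only 5 remains possible at r6c5 ⇒ r6c5=5.
Step 28. [r2c8∈{7}] r2c8's peers cover all but 7, so r2c8=7.
Step 29. [r2c1∈{5}] r2c1's peers cover all but 5. So r2c1=5.
Step 30. [r5c6∈{9}] nothing but 9 survives at r5c6 ⇒ r5c6=9.
Step 31. [r3c9∈{5}] only 5 remains possible at r3c9, so r3c9=5.
Step 32. [r7c4∈{5}] nothing but 5 survives at r7c4, so r7c4=5.
Step 33. [r3c5∈{3}] r3c5 is down to just 3, so r3c5=3.
Step 34. [r8c2∈{7}] r8c2 has the single candidate 7 ⇒ r8c2=7.
Step 35. [r8c8∈{1}] nothing but 1 survives at r8c8. So r8c8=1.
Step 36. [r4c8∈{4}] r4c8 has the single candidate 4 ⇒ r4c8=4.
Step 37. [r2c3∈{9}] r2c3 has the single candidate 9, so r2c3=9.
Step 38. [r5c4∈{8}] nothing but 8 survives at r5c4, so r5c4=8.
Step 39. [r7c8∈{9}] r7c8's peers cover all but 9 ⇒ r7c8=9.
Step 40. [r8c6∈{4}] nothing but 4 survives at r8c6. So r8c6=4.
Step 41. [r1c3∈{8}] r1c3 is down to just 8. So r1c3=8.
Step 42. [r4c5∈{6}] nothing but 6 survives at r4c5 ⇒ r4c5=6.
Step 43. [r8c4∈{3}] r8c4 is down to just 3. So r8c4=3.
Step 44. [r8c1∈{8}] r8c1 is down to just 8, so r8c1=8.
Step 45. [r9c9∈{8}] r9c9 is down to just 8. So r9c9=8.
Step 46. [r5c2∈{2}] only 2 remains possible at r5c2. So r5c2=2.
Step 47. [r3c3∈{1}] r3c3 has the single candidate 1 ⇒ r3c3=1.
Step 48. [r6c7∈{2}] r6c7's peers cover all but 2 ⇒ r6c7=2.
Step 49. [r4c3∈{3}] nothing but 3 survives at r4c3 ⇒ r4c3=3.
Step 50. [r3c2∈{6}] only 6 remains possible at r3c2. So r3c2=6.
Step 51. [r1c9∈{2}] r1c9's peers cover all but 2, so r1c9=2.

Answer: 7 4 8 9 1 5 6 3 2 / 5 3 9 2 8 6 1 7 4 / 2 6 1 4 3 7 9 8 5 / 1 5 3 7 6 2 8 4 9 / 6 2 7 8 4 9 3 5 1 / 9 8 4 1 5 3 2 6 7 / 4 1 6 5 2 8 7 9 3 / 8 7 2 3 9 4 5 1 6 / 3 9 5 6 7 1 4 2 8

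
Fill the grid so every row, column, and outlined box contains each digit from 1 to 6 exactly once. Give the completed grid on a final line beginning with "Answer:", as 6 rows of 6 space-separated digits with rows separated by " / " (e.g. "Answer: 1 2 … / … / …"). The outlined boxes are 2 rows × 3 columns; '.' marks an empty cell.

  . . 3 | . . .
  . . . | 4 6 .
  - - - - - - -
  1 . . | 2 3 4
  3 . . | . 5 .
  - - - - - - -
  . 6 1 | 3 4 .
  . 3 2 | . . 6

Step 1. [r2c3∈{5}] r2c3's peers cover all but 5, so r2c3=5.
Step 2. [r1c5∈{1,2}] col 5 places 2 nowhere but r1c5, so r1c5=2.
Step 3. [r4c6∈{1}] r4c6 is down to just 1 ⇒ r4c6=1.
Step 4. [r1c4∈{1,5}] box 2 places 1 nowhere but r1c4 ⇒ r1c4=1.
Step 5. [r4c2∈{2,4}] r4c2 is the only open cell in row 4 admitting 2. So r4c2=2.
Step 6. [r6c1∈{4,5}] r6c1 is the only open cell in row 6 admitting 4 ⇒ r6c1=4.
Step 7. [r1c6∈{5}] only 5 remains possible at r1c6. So r1c6=5.
Step 8. [r4c3∈{4,6}] 4 has one home in row 4: r4c3 ⇒ r4c3=4.
Step 9. [r1c2∈{4}] only 4 remains possible at r1c2, so r1c2=4.
Step 10. [r1c1∈{6}] only 6 remains possible at r1c1, so r1c1=6.
Step 11. [r4c4∈{6}] r4c4 has the single candidate 6. So r4c4=6.
Step 12. [r6c4∈{5}] r6c4 has the single candidate 5 ⇒ r6c4=5.
Step 13. [r2c1∈{2}] only 2 remains possible at r2c1, so r2c1=2.
Step 14. [r3c2∈{5}] nothing but 5 survives at r3c2 ⇒ r3c2=5.
Step 15. [r5c6∈{2}] r5c6 is down to just 2, so r5c6=2.
Step 16. [r3c3∈{6}] r3c3 has the single candidate 6 ⇒ r3c3=6.
Step 17. [r5c1∈{5}] nothing but 5 survives at r5c1. So r5c1=5.
Step 18. [r2c2∈{1}] r2c2 has the single candidate 1, so r2c2=1.
Step 19. [r2c6∈{3}] r2c6 is down to just 3, so r2c6=3.
Step 20. [r6c5∈{1}] only 1 remains possible at r6c5 ⇒ r6c5=1.

Answer: 6 4 3 1 2 5 / 2 1 5 4 6 3 / 1 5 6 2 3 4 / 3 2 4 6 5 1 / 5 6 1 3 4 2 / 4 3 2 5 1 6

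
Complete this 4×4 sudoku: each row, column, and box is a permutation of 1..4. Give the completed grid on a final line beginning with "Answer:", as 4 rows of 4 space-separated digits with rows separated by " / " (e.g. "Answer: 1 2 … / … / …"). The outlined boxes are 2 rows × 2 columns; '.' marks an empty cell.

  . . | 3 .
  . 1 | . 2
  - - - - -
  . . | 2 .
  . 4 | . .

Step 1. [r3c4∈{1,3,4}] 4 has one home in row 3: r3c4. So r3c4=4.
Step 2. [r2c1∈{3,4}] in row 2, 3 fits only at r2c1, so r2c1=3.
Step 3. [r4c1∈{1,2}] across row 4, 2 lands solely at r4c1 ⇒ r4c1=2.
Step 4. [r4c3∈{1}] r4c3's peers cover all but 1, so r4c3=1.
Step 5. [r3c1∈{1}] nothing but 1 survives at r3c1 ⇒ r3c1=1.
Step 6. [r1c1∈{4}] only 4 remains possible at r1c1. So r1c1=4.
Step 7. [r2c3∈{4}] r2c3 is down to just 4 ⇒ r2c3=4.
Step 8. [r1c4∈{1}] nothing but 1 survives at r1c4, so r1c4=1.
Step 9. [r4c4∈{3}] r4c4 is down to just 3, so r4c4=3.
Step 10. [r3c2∈{3}] only 3 remains possible at r3c2. So r3c2=3.
Step 11. [r1c2∈{2}] r1c2 has the single candidate 2, so r1c2=2.

Answer: 4 2 3 1 / 3 1 4 2 / 1 3 2 4 / 2 4 1 3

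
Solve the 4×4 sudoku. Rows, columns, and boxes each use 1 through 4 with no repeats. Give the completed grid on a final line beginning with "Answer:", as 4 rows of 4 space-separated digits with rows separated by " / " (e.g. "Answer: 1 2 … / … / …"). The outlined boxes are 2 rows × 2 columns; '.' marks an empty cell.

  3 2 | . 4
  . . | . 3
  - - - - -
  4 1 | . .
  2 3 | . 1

Step 1. [r2c3∈{1,2}] across row 2, 2 lands solely at r2c3 ⇒ r2c3=2.
Step 2. [r2c2∈{4}] nothing but 4 survives at r2c2, so r2c2=4.
Step 3. [r3c3∈{3}] r3c3 has the single candidate 3 ⇒ r3c3=3.
Step 4. [r2c1∈{1}] r2c1's peers cover all but 1, so r2c1=1.
Step 5. [r1c3∈{1}] nothing but 1 survives at r1c3. So r1c3=1.
Step 6. [r4c3∈{4}] nothing but 4 survives at r4c3, so r4c3=4.
Step 7. [r3c4∈{2}] only 2 remains possible at r3c4. So r3c4=2.

Answer: 3 2 1 4 / 1 4 2 3 / 4 1 3 2 / 2 3 4 1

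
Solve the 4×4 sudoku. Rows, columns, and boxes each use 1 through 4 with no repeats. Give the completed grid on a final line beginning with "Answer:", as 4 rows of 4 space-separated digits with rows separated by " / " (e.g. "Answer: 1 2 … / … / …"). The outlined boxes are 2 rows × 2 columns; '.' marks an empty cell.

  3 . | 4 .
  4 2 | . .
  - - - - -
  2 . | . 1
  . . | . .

Step 1. [r3c3∈{3}] r3c3's peers cover all but 3. So r3c3=3.
Step 2. [r4c2∈{1,3,4}] row 4 places 3 nowhere but r4c2 ⇒ r4c2=3.
Step 3. [r1c4∈{2}] r1c4's peers cover all but 2. So r1c4=2.
Step 4. [r4c4∈{4}] r4c4 is down to just 4 ⇒ r4c4=4.
Step 5. [r3c2∈{4}] r3c2 is down to just 4, so r3c2=4.
Step 6. [r4c3∈{2}] only 2 remains possible at r4c3, so r4c3=2.
Step 7. [r2c3∈{1}] only 1 remains possible at r2c3. So r2c3=1.
Step 8. [r2c4∈{3}] nothing but 3 survives at r2c4, so r2c4=3.
Step 9. [r4c1∈{1}] r4c1 is down to just 1, so r4c1=1.
Step 10. [r1c2∈{1}] r1c2 has the single candidate 1, so r1c2=1.

Answer: 3 1 4 2 / 4 2 1 3 / 2 4 3 1 / 1 3 2 4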